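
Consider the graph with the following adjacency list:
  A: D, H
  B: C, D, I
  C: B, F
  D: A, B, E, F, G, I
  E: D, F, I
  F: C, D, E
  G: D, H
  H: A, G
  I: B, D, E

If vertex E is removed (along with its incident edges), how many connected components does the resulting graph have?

1

With E gone, the remaining components are: {A, B, C, D, F, G, H, I}.
That is 1 component.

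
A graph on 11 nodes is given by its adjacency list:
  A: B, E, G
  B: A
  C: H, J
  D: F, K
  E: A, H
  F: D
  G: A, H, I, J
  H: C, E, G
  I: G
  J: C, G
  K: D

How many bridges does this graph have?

4

The edges on the cycle G-H-C-J-G are not bridges since each lies on that cycle.
But removing F-D disconnects F from D; removing A-B disconnects A from B; removing D-K disconnects D from K; removing G-I disconnects G from I — these are bridges.
That makes 4 bridges.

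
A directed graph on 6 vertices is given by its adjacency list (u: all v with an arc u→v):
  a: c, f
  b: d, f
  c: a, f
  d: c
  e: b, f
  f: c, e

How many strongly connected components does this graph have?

{a, b, c, d, e, f} are all mutually reachable — one SCC of size 6.
That gives 1 strongly connected component.

1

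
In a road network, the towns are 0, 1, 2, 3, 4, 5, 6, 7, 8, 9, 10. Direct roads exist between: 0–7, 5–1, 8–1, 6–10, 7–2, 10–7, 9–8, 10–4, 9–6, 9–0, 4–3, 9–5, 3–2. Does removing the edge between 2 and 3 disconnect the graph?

After removing 2–3, the path 2-7-10-4-3 still connects them, so the edge is not a bridge.

No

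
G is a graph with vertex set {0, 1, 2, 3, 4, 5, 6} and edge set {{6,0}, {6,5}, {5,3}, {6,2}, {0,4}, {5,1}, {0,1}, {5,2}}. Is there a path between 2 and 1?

From 2 we can reach 0, 1, 2, 3, 4, 5, 6, which includes 1.

Yes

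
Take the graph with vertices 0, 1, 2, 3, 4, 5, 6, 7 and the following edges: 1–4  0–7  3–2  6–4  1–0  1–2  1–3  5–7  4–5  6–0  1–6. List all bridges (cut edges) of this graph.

none

The edges on the cycle 1-3-2-1 are not bridges since each lies on that cycle.
Every edge lies on some cycle, so there are no bridges.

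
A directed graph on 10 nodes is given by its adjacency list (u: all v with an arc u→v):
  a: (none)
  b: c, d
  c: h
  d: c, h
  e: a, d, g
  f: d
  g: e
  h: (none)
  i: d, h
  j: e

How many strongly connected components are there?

9

{e, g} are all mutually reachable — one SCC of size 2.
{a} is an SCC by itself.
{d} is an SCC by itself.
{c} is an SCC by itself.
{h} is an SCC by itself.
(and 4 more singleton SCCs)
That gives 9 strongly connected components.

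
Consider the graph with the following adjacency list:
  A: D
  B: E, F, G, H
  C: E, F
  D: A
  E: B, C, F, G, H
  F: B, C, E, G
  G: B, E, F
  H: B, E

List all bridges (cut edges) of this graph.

A-D

The edges on the cycle E-H-B-E are not bridges since each lies on that cycle.
But removing D-A disconnects D from A — this is a bridge.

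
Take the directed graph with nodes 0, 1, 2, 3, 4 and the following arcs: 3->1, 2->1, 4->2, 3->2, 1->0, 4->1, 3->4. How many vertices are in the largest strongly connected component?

{1} is an SCC by itself.
{0} is an SCC by itself.
{3} is an SCC by itself.
{2} is an SCC by itself.
{4} is an SCC by itself.
The largest has 1 vertex.

1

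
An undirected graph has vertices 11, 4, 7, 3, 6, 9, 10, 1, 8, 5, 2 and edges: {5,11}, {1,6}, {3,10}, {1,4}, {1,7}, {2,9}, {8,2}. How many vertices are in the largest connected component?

4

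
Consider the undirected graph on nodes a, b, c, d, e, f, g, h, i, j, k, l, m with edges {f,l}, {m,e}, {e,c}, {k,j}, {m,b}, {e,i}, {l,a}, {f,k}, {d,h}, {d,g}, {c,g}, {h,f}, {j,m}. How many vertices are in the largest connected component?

13

Starting from a we can reach a, b, c, d, e, f, g, h, i, j, k, l, m. That is one component of size 13.
The largest has 13 vertices.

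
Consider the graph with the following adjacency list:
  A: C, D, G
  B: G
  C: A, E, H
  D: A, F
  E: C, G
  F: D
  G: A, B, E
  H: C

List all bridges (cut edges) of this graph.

The edges on the cycle G-E-C-A-G are not bridges since each lies on that cycle.
But removing A-D disconnects A from D; removing C-H disconnects C from H; removing D-F disconnects D from F; removing G-B disconnects G from B — these are bridges.

A-D, B-G, C-H, D-F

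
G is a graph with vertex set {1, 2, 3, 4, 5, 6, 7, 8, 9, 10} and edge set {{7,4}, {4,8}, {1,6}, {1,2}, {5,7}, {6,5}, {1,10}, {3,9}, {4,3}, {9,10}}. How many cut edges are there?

2

The edges on the cycle 1-6-5-7-4-3-9-10-1 are not bridges since each lies on that cycle.
But removing 8 - 4 disconnects 8 from 4; removing 1 - 2 disconnects 1 from 2 — these are bridges.
That makes 2 bridges.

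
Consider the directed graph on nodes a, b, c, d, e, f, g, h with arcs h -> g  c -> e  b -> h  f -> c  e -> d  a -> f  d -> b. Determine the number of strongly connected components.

8

{b} is an SCC by itself.
{f} is an SCC by itself.
{c} is an SCC by itself.
{e} is an SCC by itself.
{g} is an SCC by itself.
(and 3 more singleton SCCs)
That gives 8 strongly connected components.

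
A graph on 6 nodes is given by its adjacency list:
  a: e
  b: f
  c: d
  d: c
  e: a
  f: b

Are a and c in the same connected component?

No

The component containing a is {a, e}, and c is not in it.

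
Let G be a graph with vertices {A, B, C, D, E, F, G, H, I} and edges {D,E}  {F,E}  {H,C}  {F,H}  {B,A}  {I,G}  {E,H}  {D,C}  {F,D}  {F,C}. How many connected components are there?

3

Starting from A we can reach A, B. That is one component of size 2.
Starting from G we can reach G, I. That is one component of size 2.
Starting from C we can reach C, D, E, F, H. That is one component of size 5.
Total: 3 components.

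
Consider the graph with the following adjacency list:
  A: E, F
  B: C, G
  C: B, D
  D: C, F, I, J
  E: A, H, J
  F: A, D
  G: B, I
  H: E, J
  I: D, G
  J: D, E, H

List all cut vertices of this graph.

D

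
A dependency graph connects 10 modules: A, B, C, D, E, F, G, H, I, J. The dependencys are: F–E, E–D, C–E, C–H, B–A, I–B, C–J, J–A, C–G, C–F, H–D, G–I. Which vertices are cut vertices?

Removing C increases the component count from 1 to 2, so C is a cut vertex.
By contrast removing B leaves 1 component; it is not a cut vertex. No other vertex is a cut vertex either.

C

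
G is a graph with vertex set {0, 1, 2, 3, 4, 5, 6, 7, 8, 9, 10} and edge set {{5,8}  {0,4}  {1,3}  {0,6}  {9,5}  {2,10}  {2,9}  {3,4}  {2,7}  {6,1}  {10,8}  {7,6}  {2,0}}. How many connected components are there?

Starting from 0 we can reach 0, 1, 2, 3, 4, 5, 6, 7, 8, 9, 10. That is one component of size 11.
Total: 1 component.

1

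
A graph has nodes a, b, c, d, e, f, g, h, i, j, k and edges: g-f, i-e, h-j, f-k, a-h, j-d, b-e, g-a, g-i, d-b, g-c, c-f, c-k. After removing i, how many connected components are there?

With i gone, the remaining components are: {a, b, c, d, e, f, g, h, j, k}.
That is 1 component.

1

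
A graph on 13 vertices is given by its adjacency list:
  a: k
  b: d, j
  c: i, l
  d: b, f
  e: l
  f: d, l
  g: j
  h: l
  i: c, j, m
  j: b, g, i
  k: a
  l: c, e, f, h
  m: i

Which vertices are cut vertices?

Removing i increases the component count from 2 to 3, so i is a cut vertex.
Removing j increases the component count from 2 to 3, so j is a cut vertex.
Removing l increases the component count from 2 to 4, so l is a cut vertex.
By contrast removing a leaves 2 components; it is not a cut vertex. No other vertex is a cut vertex either.

i, j, l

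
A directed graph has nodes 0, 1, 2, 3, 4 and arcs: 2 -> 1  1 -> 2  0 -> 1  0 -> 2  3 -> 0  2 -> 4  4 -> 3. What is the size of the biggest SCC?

{0, 1, 2, 3, 4} are all mutually reachable — one SCC of size 5.
The largest has 5 vertices.

5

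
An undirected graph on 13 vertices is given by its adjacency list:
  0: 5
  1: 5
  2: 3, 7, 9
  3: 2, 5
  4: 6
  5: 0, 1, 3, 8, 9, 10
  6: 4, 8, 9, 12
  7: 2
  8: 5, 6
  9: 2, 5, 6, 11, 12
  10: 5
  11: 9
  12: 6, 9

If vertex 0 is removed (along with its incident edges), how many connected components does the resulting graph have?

1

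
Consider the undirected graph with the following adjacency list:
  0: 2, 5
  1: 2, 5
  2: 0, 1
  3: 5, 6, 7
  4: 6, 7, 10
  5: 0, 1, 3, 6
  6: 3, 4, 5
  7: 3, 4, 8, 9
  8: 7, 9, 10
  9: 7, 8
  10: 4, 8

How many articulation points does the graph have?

1

Removing 5 increases the component count from 1 to 2, so 5 is a cut vertex.
By contrast removing 10 leaves 1 component; it is not a cut vertex. No other vertex is a cut vertex either.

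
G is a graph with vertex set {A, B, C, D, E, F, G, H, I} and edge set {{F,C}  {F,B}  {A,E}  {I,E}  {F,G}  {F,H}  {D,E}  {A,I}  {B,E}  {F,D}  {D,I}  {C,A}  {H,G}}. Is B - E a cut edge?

No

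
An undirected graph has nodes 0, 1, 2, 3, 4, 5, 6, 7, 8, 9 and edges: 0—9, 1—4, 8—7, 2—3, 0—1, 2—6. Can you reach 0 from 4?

Yes

From 4 we can reach 0, 1, 4, 9, which includes 0.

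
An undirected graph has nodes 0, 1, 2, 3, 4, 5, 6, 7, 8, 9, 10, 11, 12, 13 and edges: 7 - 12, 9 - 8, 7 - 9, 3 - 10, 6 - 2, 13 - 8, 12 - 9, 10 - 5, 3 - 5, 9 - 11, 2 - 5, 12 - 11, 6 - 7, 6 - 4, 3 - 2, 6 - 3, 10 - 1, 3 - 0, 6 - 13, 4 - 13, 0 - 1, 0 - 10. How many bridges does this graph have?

The edges on the cycle 7-12-11-9-7 are not bridges since each lies on that cycle.
Every edge lies on some cycle, so there are no bridges.

0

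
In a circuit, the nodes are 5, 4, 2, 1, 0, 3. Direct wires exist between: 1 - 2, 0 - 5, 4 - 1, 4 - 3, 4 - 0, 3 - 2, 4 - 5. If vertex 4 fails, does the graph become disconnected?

Deleting 4 raises the number of components from 1 to 2, so 4 is a cut vertex.

Yes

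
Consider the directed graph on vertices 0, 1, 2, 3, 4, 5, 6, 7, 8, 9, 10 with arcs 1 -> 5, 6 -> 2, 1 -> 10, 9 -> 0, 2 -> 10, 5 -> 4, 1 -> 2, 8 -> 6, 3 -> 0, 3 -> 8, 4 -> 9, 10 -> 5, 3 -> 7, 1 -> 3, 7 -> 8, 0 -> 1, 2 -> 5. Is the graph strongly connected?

Yes

From 2 we can reach every vertex (0, 1, 2, 3, 4, 5, 6, 7, 8, 9, 10), and every vertex can reach 2 (0, 1, 2, 3, 4, 5, 6, 7, 8, 9, 10). So the whole graph is one strongly connected component.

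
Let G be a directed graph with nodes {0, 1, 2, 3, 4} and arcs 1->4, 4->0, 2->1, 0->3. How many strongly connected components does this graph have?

{1} is an SCC by itself.
{2} is an SCC by itself.
{3} is an SCC by itself.
{0} is an SCC by itself.
{4} is an SCC by itself.
That gives 5 strongly connected components.

5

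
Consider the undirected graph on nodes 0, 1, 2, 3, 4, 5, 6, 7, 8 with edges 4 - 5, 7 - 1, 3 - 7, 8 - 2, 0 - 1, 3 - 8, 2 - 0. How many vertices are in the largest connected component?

6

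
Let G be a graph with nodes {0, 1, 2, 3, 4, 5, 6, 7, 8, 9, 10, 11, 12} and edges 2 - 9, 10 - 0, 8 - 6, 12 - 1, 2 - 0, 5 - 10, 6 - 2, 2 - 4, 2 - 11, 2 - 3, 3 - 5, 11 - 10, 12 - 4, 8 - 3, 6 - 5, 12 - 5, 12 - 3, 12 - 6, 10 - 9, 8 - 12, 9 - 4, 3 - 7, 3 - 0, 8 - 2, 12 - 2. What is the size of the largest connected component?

13

Starting from 0 we can reach 0, 1, 2, 3, 4, 5, 6, 7, 8, 9, 10, 11, 12. That is one component of size 13.
The largest has 13 vertices.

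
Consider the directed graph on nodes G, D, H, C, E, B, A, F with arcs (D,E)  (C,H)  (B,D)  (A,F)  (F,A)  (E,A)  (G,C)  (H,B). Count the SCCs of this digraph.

{A, F} are all mutually reachable — one SCC of size 2.
{G} is an SCC by itself.
{C} is an SCC by itself.
{H} is an SCC by itself.
{E} is an SCC by itself.
(and 2 more singleton SCCs)
That gives 7 strongly connected components.

7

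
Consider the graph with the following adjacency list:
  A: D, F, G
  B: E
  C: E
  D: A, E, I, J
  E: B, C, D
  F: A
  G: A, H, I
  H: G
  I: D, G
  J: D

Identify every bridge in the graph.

A-F, B-E, C-E, D-E, D-J, G-H

The edges on the cycle D-A-G-I-D are not bridges since each lies on that cycle.
But removing D-E disconnects D from E; removing D-J disconnects D from J; removing A-F disconnects A from F; removing H-G disconnects H from G — these are bridges.
In total 6 edges are bridges.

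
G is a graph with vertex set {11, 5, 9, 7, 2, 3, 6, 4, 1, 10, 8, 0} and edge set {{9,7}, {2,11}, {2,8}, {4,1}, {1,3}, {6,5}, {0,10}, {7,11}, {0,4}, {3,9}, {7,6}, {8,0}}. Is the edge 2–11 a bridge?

After removing 2–11, the path 2-8-0-4-1-3-9-7-11 still connects them, so the edge is not a bridge.

No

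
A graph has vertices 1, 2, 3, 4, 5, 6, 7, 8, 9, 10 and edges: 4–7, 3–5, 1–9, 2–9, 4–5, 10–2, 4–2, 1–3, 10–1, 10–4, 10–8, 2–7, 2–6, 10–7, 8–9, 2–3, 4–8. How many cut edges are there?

The edges on the cycle 10-4-2-3-1-10 are not bridges since each lies on that cycle.
But removing 6–2 disconnects 6 from 2 — this is a bridge.

1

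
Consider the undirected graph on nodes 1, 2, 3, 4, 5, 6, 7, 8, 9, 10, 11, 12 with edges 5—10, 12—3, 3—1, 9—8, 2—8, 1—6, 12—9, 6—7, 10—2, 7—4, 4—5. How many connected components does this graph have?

2

11 is isolated — a component by itself.
Starting from 1 we can reach 1, 2, 3, 4, 5, 6, 7, 8, 9, 10, 12. That is one component of size 11.
Total: 2 components.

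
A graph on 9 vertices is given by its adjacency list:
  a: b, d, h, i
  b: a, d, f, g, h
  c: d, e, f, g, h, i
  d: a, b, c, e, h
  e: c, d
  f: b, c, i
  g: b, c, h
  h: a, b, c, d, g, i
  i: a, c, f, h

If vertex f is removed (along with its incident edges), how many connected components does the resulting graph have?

1

With f gone, the remaining components are: {a, b, c, d, e, g, h, i}.
That is 1 component.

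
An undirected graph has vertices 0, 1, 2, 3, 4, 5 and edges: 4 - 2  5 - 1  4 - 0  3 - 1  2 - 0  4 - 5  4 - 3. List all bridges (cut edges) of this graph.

The edges on the cycle 4-2-0-4 are not bridges since each lies on that cycle.
Every edge lies on some cycle, so there are no bridges.

none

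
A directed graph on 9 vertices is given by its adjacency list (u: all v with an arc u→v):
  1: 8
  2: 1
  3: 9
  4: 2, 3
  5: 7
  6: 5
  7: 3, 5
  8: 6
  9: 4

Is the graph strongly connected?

Yes

From 2 we can reach every vertex (1, 2, 3, 4, 5, 6, 7, 8, 9), and every vertex can reach 2 (1, 2, 3, 4, 5, 6, 7, 8, 9). So the whole graph is one strongly connected component.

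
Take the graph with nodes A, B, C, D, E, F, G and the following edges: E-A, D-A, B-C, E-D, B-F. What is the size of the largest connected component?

3

G is isolated — a component by itself.
Starting from B we can reach B, C, F. That is one component of size 3.
Starting from A we can reach A, D, E. That is one component of size 3.
The largest has 3 vertices.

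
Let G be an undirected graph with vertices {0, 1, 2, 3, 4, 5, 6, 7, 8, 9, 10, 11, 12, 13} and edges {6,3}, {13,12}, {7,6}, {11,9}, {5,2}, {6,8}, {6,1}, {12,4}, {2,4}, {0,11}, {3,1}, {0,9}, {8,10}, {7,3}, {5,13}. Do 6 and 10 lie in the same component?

From 6 we can reach 1, 3, 6, 7, 8, 10, which includes 10.

Yes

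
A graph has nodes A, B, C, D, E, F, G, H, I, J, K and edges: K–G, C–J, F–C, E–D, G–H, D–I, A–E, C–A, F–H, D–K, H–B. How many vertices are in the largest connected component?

Starting from A we can reach A, B, C, D, E, F, G, H, I, J, K. That is one component of size 11.
The largest has 11 vertices.

11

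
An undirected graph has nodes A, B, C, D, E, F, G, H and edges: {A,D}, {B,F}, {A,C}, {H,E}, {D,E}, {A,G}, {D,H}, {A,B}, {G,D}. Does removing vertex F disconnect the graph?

Deleting F leaves 1 component (was 1), so F is not a cut vertex.

No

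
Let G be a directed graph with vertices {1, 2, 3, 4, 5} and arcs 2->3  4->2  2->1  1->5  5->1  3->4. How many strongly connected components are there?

{2, 3, 4} are all mutually reachable — one SCC of size 3.
{1, 5} are all mutually reachable — one SCC of size 2.
That gives 2 strongly connected components.

2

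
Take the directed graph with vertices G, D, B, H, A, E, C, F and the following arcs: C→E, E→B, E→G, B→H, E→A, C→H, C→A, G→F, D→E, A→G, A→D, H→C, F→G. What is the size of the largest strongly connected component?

6

{A, B, C, D, E, H} are all mutually reachable — one SCC of size 6.
{F, G} are all mutually reachable — one SCC of size 2.
The largest has 6 vertices.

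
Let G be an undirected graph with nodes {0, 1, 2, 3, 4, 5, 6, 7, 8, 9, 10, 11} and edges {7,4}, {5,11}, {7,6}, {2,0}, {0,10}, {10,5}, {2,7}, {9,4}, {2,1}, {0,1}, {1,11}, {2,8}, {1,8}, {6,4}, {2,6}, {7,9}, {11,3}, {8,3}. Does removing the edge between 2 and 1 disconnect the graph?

After removing 2-1, the path 2-0-1 still connects them, so the edge is not a bridge.

No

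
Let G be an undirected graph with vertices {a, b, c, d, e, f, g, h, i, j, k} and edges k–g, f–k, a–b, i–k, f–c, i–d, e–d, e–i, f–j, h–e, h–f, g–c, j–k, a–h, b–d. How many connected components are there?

Starting from a we can reach a, b, c, d, e, f, g, h, i, j, k. That is one component of size 11.
Total: 1 component.

1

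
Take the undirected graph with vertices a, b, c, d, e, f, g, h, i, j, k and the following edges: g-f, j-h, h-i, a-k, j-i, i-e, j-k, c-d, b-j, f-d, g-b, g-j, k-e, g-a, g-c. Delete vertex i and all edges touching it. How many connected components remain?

With i gone, the remaining components are: {a, b, c, d, e, f, g, h, j, k}.
That is 1 component.

1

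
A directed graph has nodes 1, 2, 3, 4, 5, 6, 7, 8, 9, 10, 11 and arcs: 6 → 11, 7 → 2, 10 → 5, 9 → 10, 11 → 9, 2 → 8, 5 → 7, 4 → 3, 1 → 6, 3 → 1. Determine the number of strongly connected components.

11

{4} is an SCC by itself.
{1} is an SCC by itself.
{6} is an SCC by itself.
{5} is an SCC by itself.
{3} is an SCC by itself.
(and 6 more singleton SCCs)
That gives 11 strongly connected components.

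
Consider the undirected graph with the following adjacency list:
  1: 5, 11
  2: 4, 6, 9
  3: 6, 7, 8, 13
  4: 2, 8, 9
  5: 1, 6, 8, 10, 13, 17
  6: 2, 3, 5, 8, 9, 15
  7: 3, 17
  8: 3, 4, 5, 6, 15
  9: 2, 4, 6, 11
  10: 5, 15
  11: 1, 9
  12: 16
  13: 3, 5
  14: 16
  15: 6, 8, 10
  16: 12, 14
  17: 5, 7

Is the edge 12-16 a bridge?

Yes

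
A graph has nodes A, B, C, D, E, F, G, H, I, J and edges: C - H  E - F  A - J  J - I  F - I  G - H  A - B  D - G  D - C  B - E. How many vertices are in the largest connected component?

Starting from C we can reach C, D, G, H. That is one component of size 4.
Starting from A we can reach A, B, E, F, I, J. That is one component of size 6.
The largest has 6 vertices.

6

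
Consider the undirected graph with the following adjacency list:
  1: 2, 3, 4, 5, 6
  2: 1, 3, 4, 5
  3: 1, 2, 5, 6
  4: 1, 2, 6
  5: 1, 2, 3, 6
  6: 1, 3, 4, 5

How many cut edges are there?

The edges on the cycle 5-2-4-1-5 are not bridges since each lies on that cycle.
Every edge lies on some cycle, so there are no bridges.

0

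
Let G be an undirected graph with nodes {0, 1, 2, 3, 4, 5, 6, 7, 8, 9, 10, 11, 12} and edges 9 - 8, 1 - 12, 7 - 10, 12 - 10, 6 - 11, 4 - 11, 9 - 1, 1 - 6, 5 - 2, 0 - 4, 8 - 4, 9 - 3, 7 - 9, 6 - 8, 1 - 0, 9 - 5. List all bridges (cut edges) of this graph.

2-5, 3-9, 5-9

The edges on the cycle 9-1-6-8-9 are not bridges since each lies on that cycle.
But removing 2 - 5 disconnects 2 from 5; removing 3 - 9 disconnects 3 from 9; removing 9 - 5 disconnects 9 from 5 — these are bridges.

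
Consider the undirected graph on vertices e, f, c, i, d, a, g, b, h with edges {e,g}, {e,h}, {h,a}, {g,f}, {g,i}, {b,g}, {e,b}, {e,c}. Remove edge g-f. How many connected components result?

3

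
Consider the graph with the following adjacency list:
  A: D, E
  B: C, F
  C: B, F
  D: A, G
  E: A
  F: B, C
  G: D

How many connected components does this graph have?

2

Starting from B we can reach B, C, F. That is one component of size 3.
Starting from A we can reach A, D, E, G. That is one component of size 4.
Total: 2 components.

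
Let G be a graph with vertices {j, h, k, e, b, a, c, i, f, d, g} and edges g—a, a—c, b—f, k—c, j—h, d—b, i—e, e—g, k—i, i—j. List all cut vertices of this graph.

b, i, j

Removing b increases the component count from 2 to 3, so b is a cut vertex.
Removing i increases the component count from 2 to 3, so i is a cut vertex.
Removing j increases the component count from 2 to 3, so j is a cut vertex.
By contrast removing k leaves 2 components; it is not a cut vertex. No other vertex is a cut vertex either.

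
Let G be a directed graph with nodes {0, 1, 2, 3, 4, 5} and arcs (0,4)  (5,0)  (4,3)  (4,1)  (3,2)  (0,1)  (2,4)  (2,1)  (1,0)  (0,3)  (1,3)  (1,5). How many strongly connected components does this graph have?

{0, 1, 2, 3, 4, 5} are all mutually reachable — one SCC of size 6.
That gives 1 strongly connected component.

1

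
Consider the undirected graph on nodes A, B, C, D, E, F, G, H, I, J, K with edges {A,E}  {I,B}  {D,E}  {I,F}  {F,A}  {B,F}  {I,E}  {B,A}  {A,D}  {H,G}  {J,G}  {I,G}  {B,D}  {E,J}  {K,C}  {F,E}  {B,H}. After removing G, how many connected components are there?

2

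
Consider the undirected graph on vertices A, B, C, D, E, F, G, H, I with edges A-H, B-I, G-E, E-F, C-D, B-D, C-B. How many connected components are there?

Starting from A we can reach A, H. That is one component of size 2.
Starting from E we can reach E, F, G. That is one component of size 3.
Starting from B we can reach B, C, D, I. That is one component of size 4.
Total: 3 components.

3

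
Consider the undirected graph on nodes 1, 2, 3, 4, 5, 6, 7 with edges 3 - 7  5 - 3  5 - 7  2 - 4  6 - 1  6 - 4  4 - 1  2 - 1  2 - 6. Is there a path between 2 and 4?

Yes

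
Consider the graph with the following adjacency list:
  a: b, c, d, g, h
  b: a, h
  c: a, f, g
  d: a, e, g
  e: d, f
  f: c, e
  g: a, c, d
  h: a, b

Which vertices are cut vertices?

Removing a increases the component count from 1 to 2, so a is a cut vertex.
By contrast removing c leaves 1 component; it is not a cut vertex. No other vertex is a cut vertex either.

a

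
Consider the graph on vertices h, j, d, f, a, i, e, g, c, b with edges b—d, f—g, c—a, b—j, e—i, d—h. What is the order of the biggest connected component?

Starting from a we can reach a, c. That is one component of size 2.
Starting from f we can reach f, g. That is one component of size 2.
Starting from e we can reach e, i. That is one component of size 2.
Starting from b we can reach b, d, h, j. That is one component of size 4.
The largest has 4 vertices.

4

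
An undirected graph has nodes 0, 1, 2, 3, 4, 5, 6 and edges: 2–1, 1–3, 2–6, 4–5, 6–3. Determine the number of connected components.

0 is isolated — a component by itself.
Starting from 4 we can reach 4, 5. That is one component of size 2.
Starting from 1 we can reach 1, 2, 3, 6. That is one component of size 4.
Total: 3 components.

3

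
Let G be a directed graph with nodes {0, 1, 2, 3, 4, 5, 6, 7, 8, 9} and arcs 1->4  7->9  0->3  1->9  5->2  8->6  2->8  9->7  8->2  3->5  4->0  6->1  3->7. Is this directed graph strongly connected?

There is no directed path from 9 to 0, so the graph is not strongly connected.

No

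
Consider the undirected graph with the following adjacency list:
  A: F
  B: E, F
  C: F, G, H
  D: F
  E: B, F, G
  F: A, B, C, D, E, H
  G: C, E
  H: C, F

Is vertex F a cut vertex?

Deleting F raises the number of components from 1 to 3, so F is a cut vertex.

Yes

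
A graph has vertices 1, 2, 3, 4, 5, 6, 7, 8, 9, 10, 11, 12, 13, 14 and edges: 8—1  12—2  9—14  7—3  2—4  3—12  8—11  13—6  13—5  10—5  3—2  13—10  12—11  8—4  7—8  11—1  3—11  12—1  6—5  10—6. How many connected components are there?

3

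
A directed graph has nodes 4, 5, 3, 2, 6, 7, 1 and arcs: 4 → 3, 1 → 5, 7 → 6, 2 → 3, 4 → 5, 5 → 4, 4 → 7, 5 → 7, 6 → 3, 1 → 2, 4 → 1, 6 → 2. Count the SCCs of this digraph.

{1, 4, 5} are all mutually reachable — one SCC of size 3.
{2} is an SCC by itself.
{6} is an SCC by itself.
{3} is an SCC by itself.
{7} is an SCC by itself.
That gives 5 strongly connected components.

5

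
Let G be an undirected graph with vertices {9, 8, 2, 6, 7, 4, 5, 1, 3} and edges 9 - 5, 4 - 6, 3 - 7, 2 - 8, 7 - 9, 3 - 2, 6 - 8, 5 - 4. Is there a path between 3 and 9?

Yes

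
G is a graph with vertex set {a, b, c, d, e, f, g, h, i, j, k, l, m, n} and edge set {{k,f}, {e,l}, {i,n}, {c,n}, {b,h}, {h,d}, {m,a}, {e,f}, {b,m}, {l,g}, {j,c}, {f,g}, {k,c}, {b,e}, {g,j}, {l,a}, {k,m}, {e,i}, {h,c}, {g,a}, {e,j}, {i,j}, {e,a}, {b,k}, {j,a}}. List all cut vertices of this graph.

Removing h increases the component count from 1 to 2, so h is a cut vertex.
By contrast removing a leaves 1 component; it is not a cut vertex. No other vertex is a cut vertex either.

h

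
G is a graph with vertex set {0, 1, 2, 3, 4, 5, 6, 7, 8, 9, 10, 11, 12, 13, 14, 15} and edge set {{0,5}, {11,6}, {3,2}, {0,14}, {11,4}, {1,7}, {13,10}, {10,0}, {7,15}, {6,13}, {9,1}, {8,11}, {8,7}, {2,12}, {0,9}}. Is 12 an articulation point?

Deleting 12 leaves 2 components (was 2), so 12 is not a cut vertex.

No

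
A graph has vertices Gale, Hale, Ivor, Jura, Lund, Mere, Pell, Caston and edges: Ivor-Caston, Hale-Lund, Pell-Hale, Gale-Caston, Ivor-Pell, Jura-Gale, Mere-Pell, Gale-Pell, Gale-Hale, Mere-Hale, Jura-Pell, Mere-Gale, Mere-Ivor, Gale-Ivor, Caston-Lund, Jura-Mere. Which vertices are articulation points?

Removing Lund, for instance, still leaves 1 component. No single vertex removal increases the component count — the graph has no articulation points.

none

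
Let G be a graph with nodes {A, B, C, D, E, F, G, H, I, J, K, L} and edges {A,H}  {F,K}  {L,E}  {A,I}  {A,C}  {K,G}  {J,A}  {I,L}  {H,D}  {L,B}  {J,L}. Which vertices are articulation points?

Removing A increases the component count from 2 to 4, so A is a cut vertex.
Removing H increases the component count from 2 to 3, so H is a cut vertex.
Removing K increases the component count from 2 to 3, so K is a cut vertex.
Likewise L is a cut vertex.
By contrast removing F leaves 2 components; it is not a cut vertex. No other vertex is a cut vertex either.

A, H, K, L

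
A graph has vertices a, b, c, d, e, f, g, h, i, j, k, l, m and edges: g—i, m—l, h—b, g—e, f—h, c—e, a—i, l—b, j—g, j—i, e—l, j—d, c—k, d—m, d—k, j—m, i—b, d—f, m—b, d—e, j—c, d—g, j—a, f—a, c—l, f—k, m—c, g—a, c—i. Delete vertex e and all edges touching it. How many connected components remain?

1

With e gone, the remaining components are: {a, b, c, d, f, g, h, i, j, k, l, m}.
That is 1 component.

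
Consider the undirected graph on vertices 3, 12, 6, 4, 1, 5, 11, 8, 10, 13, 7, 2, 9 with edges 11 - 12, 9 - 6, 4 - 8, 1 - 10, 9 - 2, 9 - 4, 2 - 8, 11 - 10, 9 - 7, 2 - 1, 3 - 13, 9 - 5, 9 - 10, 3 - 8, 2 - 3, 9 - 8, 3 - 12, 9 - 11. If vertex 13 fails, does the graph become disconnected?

Deleting 13 leaves 1 component (was 1), so 13 is not a cut vertex.

No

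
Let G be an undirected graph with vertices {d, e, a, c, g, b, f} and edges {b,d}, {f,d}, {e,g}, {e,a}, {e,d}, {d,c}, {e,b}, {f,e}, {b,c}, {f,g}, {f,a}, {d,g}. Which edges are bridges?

The edges on the cycle f-e-b-c-d-f are not bridges since each lies on that cycle.
Every edge lies on some cycle, so there are no bridges.

none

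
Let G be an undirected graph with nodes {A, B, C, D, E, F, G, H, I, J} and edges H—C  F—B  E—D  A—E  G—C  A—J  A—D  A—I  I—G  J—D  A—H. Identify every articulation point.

A

Removing A increases the component count from 2 to 3, so A is a cut vertex.
By contrast removing C leaves 2 components; it is not a cut vertex. No other vertex is a cut vertex either.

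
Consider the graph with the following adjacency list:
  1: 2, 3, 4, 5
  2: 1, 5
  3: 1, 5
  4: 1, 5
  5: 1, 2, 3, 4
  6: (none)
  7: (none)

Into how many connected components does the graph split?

3

7 is isolated — a component by itself.
6 is isolated — a component by itself.
Starting from 1 we can reach 1, 2, 3, 4, 5. That is one component of size 5.
Total: 3 components.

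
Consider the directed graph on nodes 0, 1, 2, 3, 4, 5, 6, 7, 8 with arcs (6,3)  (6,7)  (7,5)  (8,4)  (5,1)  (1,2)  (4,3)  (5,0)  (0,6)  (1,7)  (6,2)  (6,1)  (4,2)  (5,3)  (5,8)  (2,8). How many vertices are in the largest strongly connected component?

5

{0, 1, 5, 6, 7} are all mutually reachable — one SCC of size 5.
{2, 4, 8} are all mutually reachable — one SCC of size 3.
{3} is an SCC by itself.
The largest has 5 vertices.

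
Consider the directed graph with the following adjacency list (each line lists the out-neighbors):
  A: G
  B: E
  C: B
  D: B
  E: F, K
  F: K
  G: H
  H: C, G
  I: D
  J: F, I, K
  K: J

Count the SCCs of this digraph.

{B, D, E, F, I, J, K} are all mutually reachable — one SCC of size 7.
{G, H} are all mutually reachable — one SCC of size 2.
{A} is an SCC by itself.
{C} is an SCC by itself.
That gives 4 strongly connected components.

4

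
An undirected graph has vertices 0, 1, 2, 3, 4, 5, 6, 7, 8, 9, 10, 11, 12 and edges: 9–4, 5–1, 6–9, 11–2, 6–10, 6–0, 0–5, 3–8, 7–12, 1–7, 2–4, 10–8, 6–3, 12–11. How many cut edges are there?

0

The edges on the cycle 6-0-5-1-7-12-11-2-4-9-6 are not bridges since each lies on that cycle.
Every edge lies on some cycle, so there are no bridges.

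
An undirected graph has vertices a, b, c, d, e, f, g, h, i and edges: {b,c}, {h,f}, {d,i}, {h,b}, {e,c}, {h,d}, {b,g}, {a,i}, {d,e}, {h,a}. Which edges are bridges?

b-g, f-h

The edges on the cycle h-b-c-e-d-h are not bridges since each lies on that cycle.
But removing h–f disconnects h from f; removing g–b disconnects g from b — these are bridges.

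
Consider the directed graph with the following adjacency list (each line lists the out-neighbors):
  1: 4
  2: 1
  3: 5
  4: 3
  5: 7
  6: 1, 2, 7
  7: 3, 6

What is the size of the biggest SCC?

{1, 2, 3, 4, 5, 6, 7} are all mutually reachable — one SCC of size 7.
The largest has 7 vertices.

7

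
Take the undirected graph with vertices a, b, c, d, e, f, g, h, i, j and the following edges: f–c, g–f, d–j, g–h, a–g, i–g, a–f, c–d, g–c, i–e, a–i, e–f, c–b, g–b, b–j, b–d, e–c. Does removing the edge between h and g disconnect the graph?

Removing h–g leaves no path between h and g: the component count goes from 1 to 2. So it is a bridge.

Yes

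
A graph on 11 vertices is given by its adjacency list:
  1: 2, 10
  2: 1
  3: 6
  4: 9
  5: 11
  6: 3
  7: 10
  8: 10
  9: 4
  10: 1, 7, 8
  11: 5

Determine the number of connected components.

4

Starting from 3 we can reach 3, 6. That is one component of size 2.
Starting from 4 we can reach 4, 9. That is one component of size 2.
Starting from 5 we can reach 5, 11. That is one component of size 2.
Starting from 1 we can reach 1, 2, 7, 8, 10. That is one component of size 5.
Total: 4 components.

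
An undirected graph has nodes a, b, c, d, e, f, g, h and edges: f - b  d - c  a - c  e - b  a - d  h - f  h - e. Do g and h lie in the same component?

The component containing g is {g}, and h is not in it.

No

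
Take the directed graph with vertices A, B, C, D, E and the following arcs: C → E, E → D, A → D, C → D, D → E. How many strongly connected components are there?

4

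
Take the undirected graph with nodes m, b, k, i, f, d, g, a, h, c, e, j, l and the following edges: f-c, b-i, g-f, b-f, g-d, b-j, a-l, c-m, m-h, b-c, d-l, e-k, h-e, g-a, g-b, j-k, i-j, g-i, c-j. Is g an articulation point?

Yes

Deleting g raises the number of components from 1 to 2, so g is a cut vertex.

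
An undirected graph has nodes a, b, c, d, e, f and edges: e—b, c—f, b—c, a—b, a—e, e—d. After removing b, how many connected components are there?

With b gone, the remaining components are: {c, f}; {a, d, e}.
That is 2 components.

2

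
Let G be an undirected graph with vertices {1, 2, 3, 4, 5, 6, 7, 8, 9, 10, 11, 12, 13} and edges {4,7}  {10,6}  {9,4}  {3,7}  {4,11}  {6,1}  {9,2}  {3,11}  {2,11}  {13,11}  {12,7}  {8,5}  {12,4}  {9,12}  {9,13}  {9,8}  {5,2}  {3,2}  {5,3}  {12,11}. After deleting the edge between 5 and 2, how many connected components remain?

5 and 2 are still connected via 5-3-2, so the component count stays at 2.

2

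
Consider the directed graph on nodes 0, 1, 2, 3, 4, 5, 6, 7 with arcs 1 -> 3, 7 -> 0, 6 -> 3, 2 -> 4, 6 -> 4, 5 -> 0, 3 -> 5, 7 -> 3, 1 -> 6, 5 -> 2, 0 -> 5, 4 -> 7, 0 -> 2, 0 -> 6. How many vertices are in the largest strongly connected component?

{0, 2, 3, 4, 5, 6, 7} are all mutually reachable — one SCC of size 7.
{1} is an SCC by itself.
The largest has 7 vertices.

7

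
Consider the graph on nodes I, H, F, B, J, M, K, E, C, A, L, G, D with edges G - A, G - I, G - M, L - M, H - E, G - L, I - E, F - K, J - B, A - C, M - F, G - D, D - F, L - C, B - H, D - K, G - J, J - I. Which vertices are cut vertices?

G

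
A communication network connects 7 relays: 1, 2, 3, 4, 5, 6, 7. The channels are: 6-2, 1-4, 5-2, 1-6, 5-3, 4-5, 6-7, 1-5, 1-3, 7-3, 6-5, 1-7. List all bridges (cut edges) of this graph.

The edges on the cycle 6-5-2-6 are not bridges since each lies on that cycle.
Every edge lies on some cycle, so there are no bridges.

none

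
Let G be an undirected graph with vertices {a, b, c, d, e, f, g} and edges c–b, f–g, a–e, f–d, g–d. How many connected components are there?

3

Starting from b we can reach b, c. That is one component of size 2.
Starting from a we can reach a, e. That is one component of size 2.
Starting from d we can reach d, f, g. That is one component of size 3.
Total: 3 components.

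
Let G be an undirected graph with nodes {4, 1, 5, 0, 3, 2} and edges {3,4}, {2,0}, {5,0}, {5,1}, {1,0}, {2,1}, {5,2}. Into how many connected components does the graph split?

2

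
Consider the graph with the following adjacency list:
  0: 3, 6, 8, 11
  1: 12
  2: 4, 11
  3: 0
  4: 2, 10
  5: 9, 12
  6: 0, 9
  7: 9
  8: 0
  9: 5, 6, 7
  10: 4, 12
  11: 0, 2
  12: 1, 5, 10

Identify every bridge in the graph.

The edges on the cycle 2-11-0-6-9-5-12-10-4-2 are not bridges since each lies on that cycle.
But removing 0-8 disconnects 0 from 8; removing 7-9 disconnects 7 from 9; removing 3-0 disconnects 3 from 0; removing 1-12 disconnects 1 from 12 — these are bridges.

0-3, 0-8, 1-12, 7-9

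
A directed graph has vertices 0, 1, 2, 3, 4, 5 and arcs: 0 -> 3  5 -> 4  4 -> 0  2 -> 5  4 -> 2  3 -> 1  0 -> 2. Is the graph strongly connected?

No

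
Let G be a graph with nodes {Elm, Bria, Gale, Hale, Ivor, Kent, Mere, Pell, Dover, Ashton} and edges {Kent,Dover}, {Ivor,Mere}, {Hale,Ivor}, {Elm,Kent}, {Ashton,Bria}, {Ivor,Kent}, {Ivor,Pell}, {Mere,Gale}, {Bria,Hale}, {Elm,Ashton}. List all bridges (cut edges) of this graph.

The edges on the cycle Elm-Ashton-Bria-Hale-Ivor-Kent-Elm are not bridges since each lies on that cycle.
But removing Kent–Dover disconnects Kent from Dover; removing Pell–Ivor disconnects Pell from Ivor; removing Gale–Mere disconnects Gale from Mere; removing Ivor–Mere disconnects Ivor from Mere — these are bridges.

Dover-Kent, Gale-Mere, Ivor-Mere, Ivor-Pell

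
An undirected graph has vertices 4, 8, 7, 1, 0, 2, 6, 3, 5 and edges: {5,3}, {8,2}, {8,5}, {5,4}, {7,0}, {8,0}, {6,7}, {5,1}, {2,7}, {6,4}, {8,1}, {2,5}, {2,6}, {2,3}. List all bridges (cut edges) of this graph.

The edges on the cycle 2-6-7-2 are not bridges since each lies on that cycle.
Every edge lies on some cycle, so there are no bridges.

none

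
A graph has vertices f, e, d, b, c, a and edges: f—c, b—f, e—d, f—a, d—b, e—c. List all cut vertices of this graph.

Removing f increases the component count from 1 to 2, so f is a cut vertex.
By contrast removing c leaves 1 component; it is not a cut vertex. No other vertex is a cut vertex either.

f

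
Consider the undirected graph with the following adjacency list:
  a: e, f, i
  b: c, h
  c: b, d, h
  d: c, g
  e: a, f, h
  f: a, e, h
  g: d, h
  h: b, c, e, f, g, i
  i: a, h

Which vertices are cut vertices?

h

Removing h increases the component count from 1 to 2, so h is a cut vertex.
By contrast removing d leaves 1 component; it is not a cut vertex. No other vertex is a cut vertex either.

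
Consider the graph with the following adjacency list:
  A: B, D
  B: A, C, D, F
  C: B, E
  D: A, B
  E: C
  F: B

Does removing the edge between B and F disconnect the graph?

Removing B-F leaves no path between B and F: the component count goes from 1 to 2. So it is a bridge.

Yes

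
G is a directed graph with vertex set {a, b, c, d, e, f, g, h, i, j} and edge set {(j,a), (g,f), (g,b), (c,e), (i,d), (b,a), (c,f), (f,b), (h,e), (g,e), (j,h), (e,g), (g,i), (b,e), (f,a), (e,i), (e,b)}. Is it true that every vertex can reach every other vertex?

No

There is no directed path from c to h, so the graph is not strongly connected.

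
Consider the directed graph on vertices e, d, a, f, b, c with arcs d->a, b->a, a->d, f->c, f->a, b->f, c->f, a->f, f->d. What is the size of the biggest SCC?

{a, c, d, f} are all mutually reachable — one SCC of size 4.
{b} is an SCC by itself.
{e} is an SCC by itself.
The largest has 4 vertices.

4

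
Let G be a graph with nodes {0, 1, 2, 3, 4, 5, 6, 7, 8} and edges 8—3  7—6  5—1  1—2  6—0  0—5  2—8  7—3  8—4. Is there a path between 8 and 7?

From 8 we can reach 0, 1, 2, 3, 4, 5, 6, 7, 8, which includes 7.

Yes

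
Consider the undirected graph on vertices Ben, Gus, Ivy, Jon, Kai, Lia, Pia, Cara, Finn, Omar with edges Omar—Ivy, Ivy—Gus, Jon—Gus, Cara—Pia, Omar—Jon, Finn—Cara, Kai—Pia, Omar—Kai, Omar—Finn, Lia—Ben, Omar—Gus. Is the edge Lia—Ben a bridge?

Removing Lia—Ben leaves no path between Lia and Ben: the component count goes from 2 to 3. So it is a bridge.

Yes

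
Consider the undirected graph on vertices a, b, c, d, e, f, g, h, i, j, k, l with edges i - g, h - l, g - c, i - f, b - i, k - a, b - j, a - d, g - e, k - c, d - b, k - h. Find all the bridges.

b-j, e-g, f-i, h-k, h-l

The edges on the cycle k-a-d-b-i-g-c-k are not bridges since each lies on that cycle.
But removing j - b disconnects j from b; removing e - g disconnects e from g; removing k - h disconnects k from h; removing l - h disconnects l from h — these are bridges.
In total 5 edges are bridges.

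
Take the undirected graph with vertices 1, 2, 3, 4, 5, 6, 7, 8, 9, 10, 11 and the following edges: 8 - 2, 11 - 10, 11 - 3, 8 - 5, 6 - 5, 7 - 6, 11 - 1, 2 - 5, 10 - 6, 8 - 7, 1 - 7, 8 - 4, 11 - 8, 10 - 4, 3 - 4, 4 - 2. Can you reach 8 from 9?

No

The component containing 9 is {9}, and 8 is not in it.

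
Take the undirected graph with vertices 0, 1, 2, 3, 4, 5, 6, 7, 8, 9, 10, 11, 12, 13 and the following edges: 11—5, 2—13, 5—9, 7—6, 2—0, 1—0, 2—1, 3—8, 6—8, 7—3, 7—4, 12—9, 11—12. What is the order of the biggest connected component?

10 is isolated — a component by itself.
Starting from 0 we can reach 0, 1, 2, 13. That is one component of size 4.
Starting from 5 we can reach 5, 9, 11, 12. That is one component of size 4.
Starting from 3 we can reach 3, 4, 6, 7, 8. That is one component of size 5.
The largest has 5 vertices.

5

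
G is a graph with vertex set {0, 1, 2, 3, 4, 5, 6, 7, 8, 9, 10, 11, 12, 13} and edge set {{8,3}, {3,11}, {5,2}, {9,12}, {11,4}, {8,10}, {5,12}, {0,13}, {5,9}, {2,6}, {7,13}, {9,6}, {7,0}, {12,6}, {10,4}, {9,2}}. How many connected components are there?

4

1 is isolated — a component by itself.
Starting from 0 we can reach 0, 7, 13. That is one component of size 3.
Starting from 2 we can reach 2, 5, 6, 9, 12. That is one component of size 5.
Starting from 3 we can reach 3, 4, 8, 10, 11. That is one component of size 5.
Total: 4 components.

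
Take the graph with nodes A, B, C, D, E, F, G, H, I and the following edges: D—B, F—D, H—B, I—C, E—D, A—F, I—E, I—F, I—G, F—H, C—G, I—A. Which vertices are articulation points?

Removing I increases the component count from 1 to 2, so I is a cut vertex.
By contrast removing F leaves 1 component; it is not a cut vertex. No other vertex is a cut vertex either.

I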